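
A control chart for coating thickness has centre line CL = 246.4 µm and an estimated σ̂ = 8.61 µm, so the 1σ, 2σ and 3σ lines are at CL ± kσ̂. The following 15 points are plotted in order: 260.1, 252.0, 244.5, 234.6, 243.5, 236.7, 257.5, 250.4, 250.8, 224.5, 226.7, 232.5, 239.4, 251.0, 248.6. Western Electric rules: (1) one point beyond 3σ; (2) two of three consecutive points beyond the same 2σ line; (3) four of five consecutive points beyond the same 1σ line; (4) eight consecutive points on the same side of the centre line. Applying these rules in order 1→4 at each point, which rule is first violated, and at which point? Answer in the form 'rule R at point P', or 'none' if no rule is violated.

rule 2 at point 11

Zone of each point (C = within 1σ̂, B = 1σ̂–2σ̂, A = 2σ̂–3σ̂, * = beyond 3σ̂; sign = side of CL): 1:+B, 2:+C, 3:-C, 4:-B, 5:-C, 6:-B, 7:+B, 8:+C, 9:+C, 10:-A, 11:-A, 12:-B, 13:-C, 14:+C, 15:+C
Rule 2 (two of three consecutive points beyond the same 2σ limit) is satisfied at point 11.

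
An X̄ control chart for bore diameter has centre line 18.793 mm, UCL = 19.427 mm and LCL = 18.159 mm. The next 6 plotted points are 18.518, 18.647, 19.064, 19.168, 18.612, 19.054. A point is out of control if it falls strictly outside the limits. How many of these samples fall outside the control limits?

0

All 6 points lie within [18.159, 19.427].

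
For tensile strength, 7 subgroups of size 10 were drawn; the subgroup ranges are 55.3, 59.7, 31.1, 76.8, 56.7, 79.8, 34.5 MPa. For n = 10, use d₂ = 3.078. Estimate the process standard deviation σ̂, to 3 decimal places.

R̄ = (55.3 + 59.7 + 31.1 + 76.8 + 56.7 + 79.8 + 34.5) / 7 = 56.2714
σ̂ = R̄ / d₂ = 56.2714 / 3.078 = 18.2818

18.282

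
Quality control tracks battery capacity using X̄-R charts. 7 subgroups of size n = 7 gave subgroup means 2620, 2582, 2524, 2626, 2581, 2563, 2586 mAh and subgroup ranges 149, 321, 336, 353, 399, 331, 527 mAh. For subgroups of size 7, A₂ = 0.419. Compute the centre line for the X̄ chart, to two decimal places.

2583.14

X̄̄ = (2620 + 2582 + 2524 + 2626 + 2581 + 2563 + 2586) / 7 = 18082.0000 / 7 = 2583.1429
CL = X̄̄ = 2583.1429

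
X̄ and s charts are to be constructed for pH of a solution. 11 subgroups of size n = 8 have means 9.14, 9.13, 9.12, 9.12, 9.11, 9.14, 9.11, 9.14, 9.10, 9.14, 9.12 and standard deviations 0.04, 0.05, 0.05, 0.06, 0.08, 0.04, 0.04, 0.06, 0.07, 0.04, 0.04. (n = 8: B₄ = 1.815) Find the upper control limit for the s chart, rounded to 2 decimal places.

0.09

s̄ = (0.04 + 0.05 + 0.05 + 0.06 + 0.08 + 0.04 + 0.04 + 0.06 + 0.07 + 0.04 + 0.04) / 11 = 0.0518
UCL_s = B₄·s̄ = 1.815 × 0.0518 = 0.0941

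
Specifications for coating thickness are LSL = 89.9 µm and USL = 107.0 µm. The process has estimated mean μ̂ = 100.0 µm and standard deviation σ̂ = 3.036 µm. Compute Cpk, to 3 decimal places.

Cpu = (USL − μ̂) / (3σ̂) = (107.0 − 100.0) / (3 × 3.036) = 0.7686; Cpl = (μ̂ − LSL) / (3σ̂) = (100.0 − 89.9) / (3 × 3.036) = 1.1089; Cpk = min(Cpu, Cpl) = 0.7686

0.769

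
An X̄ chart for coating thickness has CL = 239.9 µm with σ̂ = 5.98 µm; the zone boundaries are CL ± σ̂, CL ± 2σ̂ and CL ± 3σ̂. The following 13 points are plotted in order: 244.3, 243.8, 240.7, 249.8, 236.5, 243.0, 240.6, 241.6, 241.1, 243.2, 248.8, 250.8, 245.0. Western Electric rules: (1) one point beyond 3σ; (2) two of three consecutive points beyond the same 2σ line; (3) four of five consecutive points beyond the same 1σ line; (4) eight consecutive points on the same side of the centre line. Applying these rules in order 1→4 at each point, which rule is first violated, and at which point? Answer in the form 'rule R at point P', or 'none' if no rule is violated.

rule 4 at point 13

Zone of each point (C = within 1σ̂, B = 1σ̂–2σ̂, A = 2σ̂–3σ̂, * = beyond 3σ̂; sign = side of CL): 1:+C, 2:+C, 3:+C, 4:+B, 5:-C, 6:+C, 7:+C, 8:+C, 9:+C, 10:+C, 11:+B, 12:+B, 13:+C
Rule 4 (eight consecutive points on the same side of the centre line) is satisfied at point 13.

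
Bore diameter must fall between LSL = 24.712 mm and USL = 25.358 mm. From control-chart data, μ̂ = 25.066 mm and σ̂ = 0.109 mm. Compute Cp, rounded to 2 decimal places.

0.99

Cp = (USL − LSL) / (6σ̂) = (25.358 − 24.712) / (6 × 0.109) = 0.6460 / 0.6540 = 0.9878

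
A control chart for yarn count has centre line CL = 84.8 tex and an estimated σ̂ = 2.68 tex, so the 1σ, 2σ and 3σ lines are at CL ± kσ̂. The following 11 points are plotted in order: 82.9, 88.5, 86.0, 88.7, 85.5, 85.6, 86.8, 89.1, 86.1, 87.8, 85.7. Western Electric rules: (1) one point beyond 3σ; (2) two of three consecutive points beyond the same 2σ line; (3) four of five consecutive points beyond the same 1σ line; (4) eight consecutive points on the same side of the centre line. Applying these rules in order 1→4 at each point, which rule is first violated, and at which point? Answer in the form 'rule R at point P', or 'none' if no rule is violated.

rule 4 at point 9

Zone of each point (C = within 1σ̂, B = 1σ̂–2σ̂, A = 2σ̂–3σ̂, * = beyond 3σ̂; sign = side of CL): 1:-C, 2:+B, 3:+C, 4:+B, 5:+C, 6:+C, 7:+C, 8:+B, 9:+C, 10:+B, 11:+C
Rule 4 (eight consecutive points on the same side of the centre line) is satisfied at point 9.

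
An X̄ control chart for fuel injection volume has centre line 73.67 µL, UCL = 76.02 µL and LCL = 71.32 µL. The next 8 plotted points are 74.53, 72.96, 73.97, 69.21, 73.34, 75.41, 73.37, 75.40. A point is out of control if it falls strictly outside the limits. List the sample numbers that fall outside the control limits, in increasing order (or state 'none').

4

Compare each point to [71.32, 76.02]: sample 4 = 69.21 < LCL.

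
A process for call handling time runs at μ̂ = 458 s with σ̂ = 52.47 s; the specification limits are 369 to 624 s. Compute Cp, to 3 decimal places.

Cp = (USL − LSL) / (6σ̂) = (624 − 369) / (6 × 52.47) = 255.0000 / 314.8200 = 0.8100

0.810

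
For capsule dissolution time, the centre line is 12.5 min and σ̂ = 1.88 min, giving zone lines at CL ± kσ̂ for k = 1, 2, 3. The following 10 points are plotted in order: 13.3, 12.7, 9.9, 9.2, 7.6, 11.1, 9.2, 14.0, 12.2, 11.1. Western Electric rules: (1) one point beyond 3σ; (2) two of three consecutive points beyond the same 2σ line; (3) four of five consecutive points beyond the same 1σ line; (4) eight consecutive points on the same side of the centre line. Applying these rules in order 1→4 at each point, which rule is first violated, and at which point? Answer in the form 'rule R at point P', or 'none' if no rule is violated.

Zone of each point (C = within 1σ̂, B = 1σ̂–2σ̂, A = 2σ̂–3σ̂, * = beyond 3σ̂; sign = side of CL): 1:+C, 2:+C, 3:-B, 4:-B, 5:-A, 6:-C, 7:-B, 8:+C, 9:-C, 10:-C
Rule 3 (four of five consecutive points beyond the same 1σ limit) is satisfied at point 7.

rule 3 at point 7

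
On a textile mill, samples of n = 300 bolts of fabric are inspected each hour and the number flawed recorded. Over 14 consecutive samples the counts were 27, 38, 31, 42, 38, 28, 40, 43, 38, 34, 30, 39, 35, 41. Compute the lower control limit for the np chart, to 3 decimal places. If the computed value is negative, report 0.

p̄ = Σdᵢ / (k·n) = 504 / (14 × 300) = 0.12000
LCL = np̄ − 3·√(np̄(1−p̄)) = 36.0000 − 3 × 5.6285 = 19.1145

19.115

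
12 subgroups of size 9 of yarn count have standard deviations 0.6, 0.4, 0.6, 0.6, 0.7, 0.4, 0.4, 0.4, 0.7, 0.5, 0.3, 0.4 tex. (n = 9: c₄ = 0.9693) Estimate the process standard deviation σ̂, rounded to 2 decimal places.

0.52

s̄ = (0.6 + 0.4 + 0.6 + 0.6 + 0.7 + 0.4 + 0.4 + 0.4 + 0.7 + 0.5 + 0.3 + 0.4) / 12 = 0.5000
σ̂ = s̄ / c₄ = 0.5000 / 0.9693 = 0.5158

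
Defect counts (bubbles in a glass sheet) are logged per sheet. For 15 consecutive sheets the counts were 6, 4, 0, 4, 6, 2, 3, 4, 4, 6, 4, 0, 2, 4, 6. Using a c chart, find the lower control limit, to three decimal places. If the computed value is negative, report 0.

c̄ = (6 + 4 + 0 + 4 + 6 + 2 + 3 + 4 + 4 + 6 + 4 + 0 + 2 + 4 + 6) / 15 = 55 / 15 = 3.6667
LCL = c̄ − 3√c̄ = 3.6667 − 3 × 1.9149 = -2.0779 → 0 (cannot be negative)

0.000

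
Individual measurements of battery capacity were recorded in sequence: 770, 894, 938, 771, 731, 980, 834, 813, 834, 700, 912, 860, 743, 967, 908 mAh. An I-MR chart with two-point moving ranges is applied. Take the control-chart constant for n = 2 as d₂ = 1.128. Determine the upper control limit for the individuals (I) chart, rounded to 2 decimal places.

1149.52

X̄ = (770 + 894 + 938 + 771 + 731 + 980 + 834 + 813 + 834 + 700 + 912 + 860 + 743 + 967 + 908) / 15 = 843.6667
Moving ranges: 124, 44, 167, 40, 249, 146, 21, 21, 134, 212, 52, 117, 224, 59; M̄R̄ = 1610.0000 / 14 = 115.0000
UCL = X̄ + 3·M̄R̄/d₂ = 843.6667 + 3 × 115.0000 / 1.128 = 1149.5177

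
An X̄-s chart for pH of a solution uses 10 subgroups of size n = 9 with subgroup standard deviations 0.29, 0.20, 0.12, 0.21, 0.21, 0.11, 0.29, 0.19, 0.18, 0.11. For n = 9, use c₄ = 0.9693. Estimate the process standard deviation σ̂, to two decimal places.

s̄ = (0.29 + 0.20 + 0.12 + 0.21 + 0.21 + 0.11 + 0.29 + 0.19 + 0.18 + 0.11) / 10 = 0.1910
σ̂ = s̄ / c₄ = 0.1910 / 0.9693 = 0.1970

0.20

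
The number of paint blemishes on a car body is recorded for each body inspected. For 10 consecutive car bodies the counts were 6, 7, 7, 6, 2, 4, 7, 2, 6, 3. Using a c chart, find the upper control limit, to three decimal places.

11.708

c̄ = (6 + 7 + 7 + 6 + 2 + 4 + 7 + 2 + 6 + 3) / 10 = 50 / 10 = 5.0000
UCL = c̄ + 3√c̄ = 5.0000 + 3 × √5.0000 = 5.0000 + 3 × 2.2361 = 11.7082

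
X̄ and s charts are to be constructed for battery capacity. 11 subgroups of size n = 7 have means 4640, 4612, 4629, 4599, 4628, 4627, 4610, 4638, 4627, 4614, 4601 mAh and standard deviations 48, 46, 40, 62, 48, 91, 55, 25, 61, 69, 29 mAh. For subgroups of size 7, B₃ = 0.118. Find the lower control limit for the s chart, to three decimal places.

s̄ = (48 + 46 + 40 + 62 + 48 + 91 + 55 + 25 + 61 + 69 + 29) / 11 = 52.1818
LCL_s = B₃·s̄ = 0.118 × 52.1818 = 6.1575

6.157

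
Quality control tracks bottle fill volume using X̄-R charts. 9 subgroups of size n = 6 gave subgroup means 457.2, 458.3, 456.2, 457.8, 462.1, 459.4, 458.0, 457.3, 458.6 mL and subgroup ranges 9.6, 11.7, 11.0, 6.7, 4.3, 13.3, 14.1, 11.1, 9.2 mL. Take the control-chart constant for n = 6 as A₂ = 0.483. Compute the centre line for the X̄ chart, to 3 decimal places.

X̄̄ = (457.2 + 458.3 + 456.2 + 457.8 + 462.1 + 459.4 + 458.0 + 457.3 + 458.6) / 9 = 4124.9000 / 9 = 458.3222
CL = X̄̄ = 458.3222

458.322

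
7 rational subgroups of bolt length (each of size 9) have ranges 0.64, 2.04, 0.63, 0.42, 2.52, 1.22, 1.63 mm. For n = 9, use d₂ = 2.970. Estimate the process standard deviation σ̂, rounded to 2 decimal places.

0.44

R̄ = (0.64 + 2.04 + 0.63 + 0.42 + 2.52 + 1.22 + 1.63) / 7 = 1.3000
σ̂ = R̄ / d₂ = 1.3000 / 2.970 = 0.4377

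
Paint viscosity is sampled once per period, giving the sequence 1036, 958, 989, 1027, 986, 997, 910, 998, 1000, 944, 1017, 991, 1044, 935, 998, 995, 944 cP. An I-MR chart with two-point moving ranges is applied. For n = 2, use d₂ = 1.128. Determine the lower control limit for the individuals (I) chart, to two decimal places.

X̄ = (1036 + 958 + 989 + 1027 + 986 + 997 + 910 + 998 + 1000 + 944 + 1017 + 991 + 1044 + 935 + 998 + 995 + 944) / 17 = 986.4118
Moving ranges: 78, 31, 38, 41, 11, 87, 88, 2, 56, 73, 26, 53, 109, 63, 3, 51; M̄R̄ = 810.0000 / 16 = 50.6250
LCL = X̄ − 3·M̄R̄/d₂ = 986.4118 − 3 × 50.6250 / 1.128 = 851.7708

851.77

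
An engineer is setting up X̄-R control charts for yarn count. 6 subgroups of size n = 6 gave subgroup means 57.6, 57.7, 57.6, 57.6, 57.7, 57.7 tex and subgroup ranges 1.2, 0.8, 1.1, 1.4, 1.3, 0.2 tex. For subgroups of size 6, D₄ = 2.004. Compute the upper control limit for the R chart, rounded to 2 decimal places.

R̄ = (1.2 + 0.8 + 1.1 + 1.4 + 1.3 + 0.2) / 6 = 6.0000 / 6 = 1.0000
UCL_R = D₄·R̄ = 2.004 × 1.0000 = 2.0040

2.00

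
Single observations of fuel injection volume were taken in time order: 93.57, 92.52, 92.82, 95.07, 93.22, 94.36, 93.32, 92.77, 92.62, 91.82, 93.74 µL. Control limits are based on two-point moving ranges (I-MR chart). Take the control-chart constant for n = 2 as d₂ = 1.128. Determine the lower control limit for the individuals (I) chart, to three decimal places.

90.318

X̄ = (93.57 + 92.52 + 92.82 + 95.07 + 93.22 + 94.36 + 93.32 + 92.77 + 92.62 + 91.82 + 93.74) / 11 = 93.2573
Moving ranges: 1.05, 0.30, 2.25, 1.85, 1.14, 1.04, 0.55, 0.15, 0.80, 1.92; M̄R̄ = 11.0500 / 10 = 1.1050
LCL = X̄ − 3·M̄R̄/d₂ = 93.2573 − 3 × 1.1050 / 1.128 = 90.3184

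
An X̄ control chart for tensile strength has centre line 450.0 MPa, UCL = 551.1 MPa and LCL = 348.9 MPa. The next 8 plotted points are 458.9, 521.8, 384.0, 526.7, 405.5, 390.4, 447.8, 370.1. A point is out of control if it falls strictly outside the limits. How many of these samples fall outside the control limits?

All 8 points lie within [348.9, 551.1].

0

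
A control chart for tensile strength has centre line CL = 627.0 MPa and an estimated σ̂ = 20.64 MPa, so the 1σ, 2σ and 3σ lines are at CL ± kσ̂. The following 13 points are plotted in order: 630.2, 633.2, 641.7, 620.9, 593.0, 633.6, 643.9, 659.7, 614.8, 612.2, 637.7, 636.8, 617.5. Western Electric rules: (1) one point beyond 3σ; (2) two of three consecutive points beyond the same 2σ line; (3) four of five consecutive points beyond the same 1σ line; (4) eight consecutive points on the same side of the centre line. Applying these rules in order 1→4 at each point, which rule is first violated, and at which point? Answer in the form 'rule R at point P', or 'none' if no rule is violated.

Zone of each point (C = within 1σ̂, B = 1σ̂–2σ̂, A = 2σ̂–3σ̂, * = beyond 3σ̂; sign = side of CL): 1:+C, 2:+C, 3:+C, 4:-C, 5:-B, 6:+C, 7:+C, 8:+B, 9:-C, 10:-C, 11:+C, 12:+C, 13:-C
No rule fires across all 13 points.

none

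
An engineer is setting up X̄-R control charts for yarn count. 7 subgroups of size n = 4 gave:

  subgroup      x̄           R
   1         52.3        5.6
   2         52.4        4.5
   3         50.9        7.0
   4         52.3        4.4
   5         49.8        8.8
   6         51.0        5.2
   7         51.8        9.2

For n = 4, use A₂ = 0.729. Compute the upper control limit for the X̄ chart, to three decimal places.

X̄̄ = (52.3 + 52.4 + 50.9 + 52.3 + 49.8 + 51.0 + 51.8) / 7 = 360.5000 / 7 = 51.5000
R̄ = (5.6 + 4.5 + 7.0 + 4.4 + 8.8 + 5.2 + 9.2) / 7 = 44.7000 / 7 = 6.3857
UCL = X̄̄ + A₂·R̄ = 51.5000 + 0.729 × 6.3857 = 56.1552

56.155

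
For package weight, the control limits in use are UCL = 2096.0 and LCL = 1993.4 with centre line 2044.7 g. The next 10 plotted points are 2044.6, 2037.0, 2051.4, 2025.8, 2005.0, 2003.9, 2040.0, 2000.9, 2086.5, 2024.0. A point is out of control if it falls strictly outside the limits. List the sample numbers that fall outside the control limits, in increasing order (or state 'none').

All 10 points lie within [1993.4, 2096.0].

none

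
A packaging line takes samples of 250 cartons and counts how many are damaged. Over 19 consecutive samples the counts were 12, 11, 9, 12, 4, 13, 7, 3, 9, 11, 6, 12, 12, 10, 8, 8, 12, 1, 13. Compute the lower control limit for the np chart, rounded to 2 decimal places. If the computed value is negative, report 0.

0.22

p̄ = Σdᵢ / (k·n) = 173 / (19 × 250) = 0.03642
LCL = np̄ − 3·√(np̄(1−p̄)) = 9.1053 − 3 × 2.9620 = 0.2192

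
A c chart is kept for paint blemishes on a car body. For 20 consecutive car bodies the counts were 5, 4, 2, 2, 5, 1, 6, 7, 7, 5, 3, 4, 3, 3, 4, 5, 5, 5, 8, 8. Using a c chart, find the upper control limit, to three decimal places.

c̄ = (5 + 4 + 2 + 2 + 5 + 1 + 6 + 7 + 7 + 5 + 3 + 4 + 3 + 3 + 4 + 5 + 5 + 5 + 8 + 8) / 20 = 92 / 20 = 4.6000
UCL = c̄ + 3√c̄ = 4.6000 + 3 × √4.6000 = 4.6000 + 3 × 2.1448 = 11.0343

11.034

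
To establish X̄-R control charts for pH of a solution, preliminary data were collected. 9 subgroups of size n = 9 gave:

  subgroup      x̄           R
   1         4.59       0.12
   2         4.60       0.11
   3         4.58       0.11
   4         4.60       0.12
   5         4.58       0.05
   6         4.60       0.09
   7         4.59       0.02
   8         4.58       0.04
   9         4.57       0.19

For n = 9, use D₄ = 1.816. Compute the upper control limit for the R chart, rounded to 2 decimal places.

R̄ = (0.12 + 0.11 + 0.11 + 0.12 + 0.05 + 0.09 + 0.02 + 0.04 + 0.19) / 9 = 0.8500 / 9 = 0.0944
UCL_R = D₄·R̄ = 1.816 × 0.0944 = 0.1715

0.17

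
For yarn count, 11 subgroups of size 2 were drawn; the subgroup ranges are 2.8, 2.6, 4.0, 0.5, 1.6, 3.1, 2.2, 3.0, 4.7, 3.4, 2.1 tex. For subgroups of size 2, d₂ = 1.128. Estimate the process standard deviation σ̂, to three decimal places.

R̄ = (2.8 + 2.6 + 4.0 + 0.5 + 1.6 + 3.1 + 2.2 + 3.0 + 4.7 + 3.4 + 2.1) / 11 = 2.7273
σ̂ = R̄ / d₂ = 2.7273 / 1.128 = 2.4178

2.418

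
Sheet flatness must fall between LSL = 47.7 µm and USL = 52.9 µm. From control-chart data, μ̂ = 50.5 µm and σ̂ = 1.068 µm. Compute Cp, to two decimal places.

Cp = (USL − LSL) / (6σ̂) = (52.9 − 47.7) / (6 × 1.068) = 5.2000 / 6.4080 = 0.8115

0.81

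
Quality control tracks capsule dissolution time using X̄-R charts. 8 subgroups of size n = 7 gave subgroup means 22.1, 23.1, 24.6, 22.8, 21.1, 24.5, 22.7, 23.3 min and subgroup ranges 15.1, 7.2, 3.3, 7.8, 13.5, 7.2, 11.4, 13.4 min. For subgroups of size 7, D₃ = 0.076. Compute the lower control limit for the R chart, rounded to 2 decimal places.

R̄ = (15.1 + 7.2 + 3.3 + 7.8 + 13.5 + 7.2 + 11.4 + 13.4) / 8 = 78.9000 / 8 = 9.8625
LCL_R = D₃·R̄ = 0.076 × 9.8625 = 0.7496

0.75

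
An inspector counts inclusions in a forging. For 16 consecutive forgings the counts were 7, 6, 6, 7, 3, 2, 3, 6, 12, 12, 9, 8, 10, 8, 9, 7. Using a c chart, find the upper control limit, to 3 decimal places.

15.230

c̄ = (7 + 6 + 6 + 7 + 3 + 2 + 3 + 6 + 12 + 12 + 9 + 8 + 10 + 8 + 9 + 7) / 16 = 115 / 16 = 7.1875
UCL = c̄ + 3√c̄ = 7.1875 + 3 × √7.1875 = 7.1875 + 3 × 2.6810 = 15.2304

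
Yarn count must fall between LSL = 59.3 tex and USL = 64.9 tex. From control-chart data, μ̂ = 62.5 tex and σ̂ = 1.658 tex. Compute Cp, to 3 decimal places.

0.563

Cp = (USL − LSL) / (6σ̂) = (64.9 − 59.3) / (6 × 1.658) = 5.6000 / 9.9480 = 0.5629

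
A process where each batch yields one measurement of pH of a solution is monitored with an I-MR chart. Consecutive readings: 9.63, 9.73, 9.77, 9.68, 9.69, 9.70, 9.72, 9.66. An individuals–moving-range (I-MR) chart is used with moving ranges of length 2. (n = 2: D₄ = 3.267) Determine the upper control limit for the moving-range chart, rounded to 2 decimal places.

Moving ranges: 0.10, 0.04, 0.09, 0.01, 0.01, 0.02, 0.06; M̄R̄ = 0.3300 / 7 = 0.0471
UCL_MR = D₄·M̄R̄ = 3.267 × 0.0471 = 0.1540

0.15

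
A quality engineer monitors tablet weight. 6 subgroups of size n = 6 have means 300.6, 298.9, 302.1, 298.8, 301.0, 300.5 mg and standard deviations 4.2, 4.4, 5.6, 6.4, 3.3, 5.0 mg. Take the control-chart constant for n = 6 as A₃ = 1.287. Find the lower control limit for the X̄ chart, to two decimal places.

294.12

X̄̄ = (300.6 + 298.9 + 302.1 + 298.8 + 301.0 + 300.5) / 6 = 300.3167
s̄ = (4.2 + 4.4 + 5.6 + 6.4 + 3.3 + 5.0) / 6 = 4.8167
LCL = X̄̄ − A₃·s̄ = 300.3167 − 1.287 × 4.8167 = 294.1176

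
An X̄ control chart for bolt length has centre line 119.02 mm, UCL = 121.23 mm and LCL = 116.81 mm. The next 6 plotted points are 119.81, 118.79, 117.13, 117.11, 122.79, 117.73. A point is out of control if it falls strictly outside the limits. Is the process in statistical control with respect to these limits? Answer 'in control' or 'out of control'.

out of control

Compare each point to [116.81, 121.23]: sample 5 = 122.79 > UCL.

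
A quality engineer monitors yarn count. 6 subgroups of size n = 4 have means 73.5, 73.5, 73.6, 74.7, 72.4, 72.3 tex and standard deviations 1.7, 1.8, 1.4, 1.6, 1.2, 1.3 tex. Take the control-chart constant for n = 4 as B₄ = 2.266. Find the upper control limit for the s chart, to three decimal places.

s̄ = (1.7 + 1.8 + 1.4 + 1.6 + 1.2 + 1.3) / 6 = 1.5000
UCL_s = B₄·s̄ = 2.266 × 1.5000 = 3.3990

3.399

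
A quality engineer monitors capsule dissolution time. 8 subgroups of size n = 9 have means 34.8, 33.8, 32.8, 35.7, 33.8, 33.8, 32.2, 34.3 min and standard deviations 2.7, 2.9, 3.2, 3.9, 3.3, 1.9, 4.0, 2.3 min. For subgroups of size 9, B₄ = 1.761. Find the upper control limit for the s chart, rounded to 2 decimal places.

s̄ = (2.7 + 2.9 + 3.2 + 3.9 + 3.3 + 1.9 + 4.0 + 2.3) / 8 = 3.0250
UCL_s = B₄·s̄ = 1.761 × 3.0250 = 5.3270

5.33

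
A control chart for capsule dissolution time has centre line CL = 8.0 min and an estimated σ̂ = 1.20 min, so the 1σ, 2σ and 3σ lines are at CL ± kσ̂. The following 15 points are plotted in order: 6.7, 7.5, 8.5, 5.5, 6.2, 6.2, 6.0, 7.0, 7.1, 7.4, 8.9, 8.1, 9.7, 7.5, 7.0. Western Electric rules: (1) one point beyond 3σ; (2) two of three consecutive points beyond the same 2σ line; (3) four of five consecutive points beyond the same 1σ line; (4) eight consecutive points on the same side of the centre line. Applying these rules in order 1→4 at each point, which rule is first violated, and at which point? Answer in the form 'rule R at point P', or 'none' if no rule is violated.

rule 3 at point 7

Zone of each point (C = within 1σ̂, B = 1σ̂–2σ̂, A = 2σ̂–3σ̂, * = beyond 3σ̂; sign = side of CL): 1:-B, 2:-C, 3:+C, 4:-A, 5:-B, 6:-B, 7:-B, 8:-C, 9:-C, 10:-C, 11:+C, 12:+C, 13:+B, 14:-C, 15:-C
Rule 3 (four of five consecutive points beyond the same 1σ limit) is satisfied at point 7.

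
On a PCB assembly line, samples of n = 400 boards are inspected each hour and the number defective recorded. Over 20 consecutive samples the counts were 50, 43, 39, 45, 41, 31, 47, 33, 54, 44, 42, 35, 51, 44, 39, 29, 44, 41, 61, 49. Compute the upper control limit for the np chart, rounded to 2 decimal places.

p̄ = Σdᵢ / (k·n) = 862 / (20 × 400) = 0.10775
UCL = np̄ + 3·√(np̄(1−p̄)) = 43.1000 + 3 × √(43.1000×0.89225) = 43.1000 + 3 × 6.2013 = 61.7039

61.70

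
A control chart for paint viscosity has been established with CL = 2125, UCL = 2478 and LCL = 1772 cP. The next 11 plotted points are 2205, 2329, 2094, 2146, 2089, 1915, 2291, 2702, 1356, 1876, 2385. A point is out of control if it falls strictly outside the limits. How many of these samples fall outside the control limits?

2

Compare each point to [1772, 2478]: sample 8 = 2702 > UCL; sample 9 = 1356 < LCL.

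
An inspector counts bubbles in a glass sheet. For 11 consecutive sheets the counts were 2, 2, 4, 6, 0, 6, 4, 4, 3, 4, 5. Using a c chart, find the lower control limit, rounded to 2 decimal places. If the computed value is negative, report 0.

0.00

c̄ = (2 + 2 + 4 + 6 + 0 + 6 + 4 + 4 + 3 + 4 + 5) / 11 = 40 / 11 = 3.6364
LCL = c̄ − 3√c̄ = 3.6364 − 3 × 1.9069 = -2.0844 → 0 (cannot be negative)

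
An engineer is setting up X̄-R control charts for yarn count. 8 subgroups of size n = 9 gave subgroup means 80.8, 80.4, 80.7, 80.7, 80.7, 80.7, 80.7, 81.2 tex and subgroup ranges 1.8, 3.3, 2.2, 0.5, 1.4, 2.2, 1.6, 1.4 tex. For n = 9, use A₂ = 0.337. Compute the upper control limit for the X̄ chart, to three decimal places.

X̄̄ = (80.8 + 80.4 + 80.7 + 80.7 + 80.7 + 80.7 + 80.7 + 81.2) / 8 = 645.9000 / 8 = 80.7375
R̄ = (1.8 + 3.3 + 2.2 + 0.5 + 1.4 + 2.2 + 1.6 + 1.4) / 8 = 14.4000 / 8 = 1.8000
UCL = X̄̄ + A₂·R̄ = 80.7375 + 0.337 × 1.8000 = 81.3441

81.344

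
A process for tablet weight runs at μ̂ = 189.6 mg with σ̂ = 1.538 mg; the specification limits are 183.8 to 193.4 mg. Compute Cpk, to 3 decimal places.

0.824

Cpu = (USL − μ̂) / (3σ̂) = (193.4 − 189.6) / (3 × 1.538) = 0.8236; Cpl = (μ̂ − LSL) / (3σ̂) = (189.6 − 183.8) / (3 × 1.538) = 1.2570; Cpk = min(Cpu, Cpl) = 0.8236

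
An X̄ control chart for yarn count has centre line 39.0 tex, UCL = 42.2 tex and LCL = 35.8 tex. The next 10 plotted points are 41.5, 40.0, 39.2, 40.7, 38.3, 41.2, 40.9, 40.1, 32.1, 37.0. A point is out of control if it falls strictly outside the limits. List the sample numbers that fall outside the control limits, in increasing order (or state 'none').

Compare each point to [35.8, 42.2]: sample 9 = 32.1 < LCL.

9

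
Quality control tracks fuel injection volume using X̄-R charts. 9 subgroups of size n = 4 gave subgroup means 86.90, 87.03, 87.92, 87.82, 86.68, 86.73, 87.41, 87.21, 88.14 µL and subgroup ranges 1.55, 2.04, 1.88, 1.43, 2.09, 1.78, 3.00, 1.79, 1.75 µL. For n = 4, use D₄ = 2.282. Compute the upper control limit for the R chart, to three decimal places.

4.389

R̄ = (1.55 + 2.04 + 1.88 + 1.43 + 2.09 + 1.78 + 3.00 + 1.79 + 1.75) / 9 = 17.3100 / 9 = 1.9233
UCL_R = D₄·R̄ = 2.282 × 1.9233 = 4.3890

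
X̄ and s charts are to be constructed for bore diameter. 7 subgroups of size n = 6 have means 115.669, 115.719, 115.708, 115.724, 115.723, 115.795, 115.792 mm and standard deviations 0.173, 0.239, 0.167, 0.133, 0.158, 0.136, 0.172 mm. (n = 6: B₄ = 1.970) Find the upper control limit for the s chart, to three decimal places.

0.332

s̄ = (0.173 + 0.239 + 0.167 + 0.133 + 0.158 + 0.136 + 0.172) / 7 = 0.1683
UCL_s = B₄·s̄ = 1.970 × 0.1683 = 0.3315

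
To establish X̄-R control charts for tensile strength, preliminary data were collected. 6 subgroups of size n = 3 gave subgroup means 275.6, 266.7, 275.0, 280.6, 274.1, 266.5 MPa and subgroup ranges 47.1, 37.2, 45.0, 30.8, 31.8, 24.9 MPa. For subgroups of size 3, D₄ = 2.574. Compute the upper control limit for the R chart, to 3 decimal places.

93.007

R̄ = (47.1 + 37.2 + 45.0 + 30.8 + 31.8 + 24.9) / 6 = 216.8000 / 6 = 36.1333
UCL_R = D₄·R̄ = 2.574 × 36.1333 = 93.0072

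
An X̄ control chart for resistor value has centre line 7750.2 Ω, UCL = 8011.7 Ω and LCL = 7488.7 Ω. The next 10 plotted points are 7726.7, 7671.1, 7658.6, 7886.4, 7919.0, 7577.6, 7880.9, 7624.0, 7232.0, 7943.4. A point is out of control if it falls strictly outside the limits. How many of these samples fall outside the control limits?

Compare each point to [7488.7, 8011.7]: sample 9 = 7232.0 < LCL.

1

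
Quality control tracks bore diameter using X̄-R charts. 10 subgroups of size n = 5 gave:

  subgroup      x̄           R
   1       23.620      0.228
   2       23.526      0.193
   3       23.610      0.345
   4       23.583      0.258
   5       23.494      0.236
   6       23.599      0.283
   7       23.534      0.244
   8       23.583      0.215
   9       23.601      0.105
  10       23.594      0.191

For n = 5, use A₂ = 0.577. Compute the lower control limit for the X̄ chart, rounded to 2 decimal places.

23.44

X̄̄ = (23.620 + 23.526 + 23.610 + 23.583 + 23.494 + 23.599 + 23.534 + 23.583 + 23.601 + 23.594) / 10 = 235.7440 / 10 = 23.5744
R̄ = (0.228 + 0.193 + 0.345 + 0.258 + 0.236 + 0.283 + 0.244 + 0.215 + 0.105 + 0.191) / 10 = 2.2980 / 10 = 0.2298
LCL = X̄̄ − A₂·R̄ = 23.5744 − 0.577 × 0.2298 = 23.4418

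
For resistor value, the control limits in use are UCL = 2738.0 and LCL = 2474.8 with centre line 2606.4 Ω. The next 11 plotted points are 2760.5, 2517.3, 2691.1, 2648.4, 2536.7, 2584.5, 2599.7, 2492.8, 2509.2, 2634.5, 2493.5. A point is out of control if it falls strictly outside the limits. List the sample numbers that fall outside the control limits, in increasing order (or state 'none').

Compare each point to [2474.8, 2738.0]: sample 1 = 2760.5 > UCL.

1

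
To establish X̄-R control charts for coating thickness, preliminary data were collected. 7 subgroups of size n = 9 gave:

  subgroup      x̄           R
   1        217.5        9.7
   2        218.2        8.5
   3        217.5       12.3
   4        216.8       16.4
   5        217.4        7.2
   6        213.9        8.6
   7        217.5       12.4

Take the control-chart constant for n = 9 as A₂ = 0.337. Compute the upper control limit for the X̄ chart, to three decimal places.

X̄̄ = (217.5 + 218.2 + 217.5 + 216.8 + 217.4 + 213.9 + 217.5) / 7 = 1518.8000 / 7 = 216.9714
R̄ = (9.7 + 8.5 + 12.3 + 16.4 + 7.2 + 8.6 + 12.4) / 7 = 75.1000 / 7 = 10.7286
UCL = X̄̄ + A₂·R̄ = 216.9714 + 0.337 × 10.7286 = 220.5870

220.587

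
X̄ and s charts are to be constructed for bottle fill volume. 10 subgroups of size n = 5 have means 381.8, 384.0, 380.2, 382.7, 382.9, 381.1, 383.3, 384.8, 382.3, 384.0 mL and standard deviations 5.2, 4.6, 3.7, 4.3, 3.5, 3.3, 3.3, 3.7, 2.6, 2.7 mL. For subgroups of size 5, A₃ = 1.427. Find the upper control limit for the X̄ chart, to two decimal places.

387.98

X̄̄ = (381.8 + 384.0 + 380.2 + 382.7 + 382.9 + 381.1 + 383.3 + 384.8 + 382.3 + 384.0) / 10 = 382.7100
s̄ = (5.2 + 4.6 + 3.7 + 4.3 + 3.5 + 3.3 + 3.3 + 3.7 + 2.6 + 2.7) / 10 = 3.6900
UCL = X̄̄ + A₃·s̄ = 382.7100 + 1.427 × 3.6900 = 387.9756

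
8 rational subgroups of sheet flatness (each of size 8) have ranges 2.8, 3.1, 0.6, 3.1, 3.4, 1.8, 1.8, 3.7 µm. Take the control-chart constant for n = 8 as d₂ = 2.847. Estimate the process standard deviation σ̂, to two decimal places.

R̄ = (2.8 + 3.1 + 0.6 + 3.1 + 3.4 + 1.8 + 1.8 + 3.7) / 8 = 2.5375
σ̂ = R̄ / d₂ = 2.5375 / 2.847 = 0.8913

0.89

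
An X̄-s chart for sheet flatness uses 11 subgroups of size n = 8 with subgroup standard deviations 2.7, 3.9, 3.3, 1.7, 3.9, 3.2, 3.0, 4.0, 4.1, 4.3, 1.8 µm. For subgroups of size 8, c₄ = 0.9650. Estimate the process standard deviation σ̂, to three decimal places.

s̄ = (2.7 + 3.9 + 3.3 + 1.7 + 3.9 + 3.2 + 3.0 + 4.0 + 4.1 + 4.3 + 1.8) / 11 = 3.2636
σ̂ = s̄ / c₄ = 3.2636 / 0.9650 = 3.3820

3.382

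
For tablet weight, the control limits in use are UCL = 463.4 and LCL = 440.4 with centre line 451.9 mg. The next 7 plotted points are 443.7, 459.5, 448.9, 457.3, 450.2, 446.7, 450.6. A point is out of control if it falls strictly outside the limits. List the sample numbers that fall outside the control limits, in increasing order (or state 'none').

none

All 7 points lie within [440.4, 463.4].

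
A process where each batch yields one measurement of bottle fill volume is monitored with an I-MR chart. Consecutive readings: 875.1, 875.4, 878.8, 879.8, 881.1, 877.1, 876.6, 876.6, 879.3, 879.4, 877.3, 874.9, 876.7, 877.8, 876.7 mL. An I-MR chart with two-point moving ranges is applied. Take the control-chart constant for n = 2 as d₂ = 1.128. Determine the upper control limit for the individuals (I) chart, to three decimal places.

X̄ = (875.1 + 875.4 + 878.8 + 879.8 + 881.1 + 877.1 + 876.6 + 876.6 + 879.3 + 879.4 + 877.3 + 874.9 + 876.7 + 877.8 + 876.7) / 15 = 877.5067
Moving ranges: 0.3, 3.4, 1.0, 1.3, 4.0, 0.5, 0.0, 2.7, 0.1, 2.1, 2.4, 1.8, 1.1, 1.1; M̄R̄ = 21.8000 / 14 = 1.5571
UCL = X̄ + 3·M̄R̄/d₂ = 877.5067 + 3 × 1.5571 / 1.128 = 881.6480

881.648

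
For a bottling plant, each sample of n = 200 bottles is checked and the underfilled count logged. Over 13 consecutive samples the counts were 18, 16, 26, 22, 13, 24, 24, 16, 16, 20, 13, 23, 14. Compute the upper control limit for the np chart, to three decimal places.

31.241

p̄ = Σdᵢ / (k·n) = 245 / (13 × 200) = 0.09423
UCL = np̄ + 3·√(np̄(1−p̄)) = 18.8462 + 3 × √(18.8462×0.90577) = 18.8462 + 3 × 4.1316 = 31.2410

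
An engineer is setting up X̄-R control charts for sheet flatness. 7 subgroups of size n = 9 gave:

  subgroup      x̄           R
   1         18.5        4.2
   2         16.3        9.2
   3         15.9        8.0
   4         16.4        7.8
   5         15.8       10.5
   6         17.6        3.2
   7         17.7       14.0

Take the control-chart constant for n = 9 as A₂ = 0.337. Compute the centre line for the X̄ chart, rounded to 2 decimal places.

X̄̄ = (18.5 + 16.3 + 15.9 + 16.4 + 15.8 + 17.6 + 17.7) / 7 = 118.2000 / 7 = 16.8857
CL = X̄̄ = 16.8857

16.89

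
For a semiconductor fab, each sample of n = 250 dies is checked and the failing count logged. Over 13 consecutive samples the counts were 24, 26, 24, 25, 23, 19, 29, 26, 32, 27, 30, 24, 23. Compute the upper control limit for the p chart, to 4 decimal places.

0.1596

p̄ = Σdᵢ / (k·n) = 332 / (13 × 250) = 0.10215
UCL = p̄ + 3·√(p̄(1−p̄)/n) = 0.10215 + 3 × √(0.10215×0.89785/250) = 0.10215 + 3 × 0.01915 = 0.15962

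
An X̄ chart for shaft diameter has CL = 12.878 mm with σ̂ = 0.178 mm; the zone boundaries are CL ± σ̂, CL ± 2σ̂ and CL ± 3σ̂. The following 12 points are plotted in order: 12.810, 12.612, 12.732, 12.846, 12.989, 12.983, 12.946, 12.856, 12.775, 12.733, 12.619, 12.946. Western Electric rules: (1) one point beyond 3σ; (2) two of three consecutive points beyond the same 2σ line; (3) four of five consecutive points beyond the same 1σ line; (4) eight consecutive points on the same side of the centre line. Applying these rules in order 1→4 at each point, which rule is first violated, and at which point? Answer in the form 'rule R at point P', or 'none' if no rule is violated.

Zone of each point (C = within 1σ̂, B = 1σ̂–2σ̂, A = 2σ̂–3σ̂, * = beyond 3σ̂; sign = side of CL): 1:-C, 2:-B, 3:-C, 4:-C, 5:+C, 6:+C, 7:+C, 8:-C, 9:-C, 10:-C, 11:-B, 12:+C
No rule fires across all 12 points.

none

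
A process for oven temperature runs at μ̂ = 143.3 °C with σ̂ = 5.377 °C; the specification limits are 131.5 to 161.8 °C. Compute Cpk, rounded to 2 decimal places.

Cpu = (USL − μ̂) / (3σ̂) = (161.8 − 143.3) / (3 × 5.377) = 1.1469; Cpl = (μ̂ − LSL) / (3σ̂) = (143.3 − 131.5) / (3 × 5.377) = 0.7315; Cpk = min(Cpu, Cpl) = 0.7315

0.73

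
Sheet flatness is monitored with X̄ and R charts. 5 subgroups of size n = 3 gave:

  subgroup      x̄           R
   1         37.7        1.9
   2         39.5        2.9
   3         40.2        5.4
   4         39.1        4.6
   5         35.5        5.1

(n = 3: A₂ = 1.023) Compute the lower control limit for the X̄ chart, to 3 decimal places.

34.328

X̄̄ = (37.7 + 39.5 + 40.2 + 39.1 + 35.5) / 5 = 192.0000 / 5 = 38.4000
R̄ = (1.9 + 2.9 + 5.4 + 4.6 + 5.1) / 5 = 19.9000 / 5 = 3.9800
LCL = X̄̄ − A₂·R̄ = 38.4000 − 1.023 × 3.9800 = 34.3285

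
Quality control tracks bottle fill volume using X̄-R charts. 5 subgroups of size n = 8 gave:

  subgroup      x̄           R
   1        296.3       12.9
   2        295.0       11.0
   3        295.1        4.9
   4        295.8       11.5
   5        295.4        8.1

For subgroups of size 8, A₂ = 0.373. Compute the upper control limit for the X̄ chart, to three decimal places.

299.131

X̄̄ = (296.3 + 295.0 + 295.1 + 295.8 + 295.4) / 5 = 1477.6000 / 5 = 295.5200
R̄ = (12.9 + 11.0 + 4.9 + 11.5 + 8.1) / 5 = 48.4000 / 5 = 9.6800
UCL = X̄̄ + A₂·R̄ = 295.5200 + 0.373 × 9.6800 = 299.1306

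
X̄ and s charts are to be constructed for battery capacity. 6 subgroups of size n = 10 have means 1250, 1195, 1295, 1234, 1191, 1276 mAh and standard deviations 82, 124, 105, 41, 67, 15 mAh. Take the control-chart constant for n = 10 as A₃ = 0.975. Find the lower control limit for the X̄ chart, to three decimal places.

X̄̄ = (1250 + 1195 + 1295 + 1234 + 1191 + 1276) / 6 = 1240.1667
s̄ = (82 + 124 + 105 + 41 + 67 + 15) / 6 = 72.3333
LCL = X̄̄ − A₃·s̄ = 1240.1667 − 0.975 × 72.3333 = 1169.6417

1169.642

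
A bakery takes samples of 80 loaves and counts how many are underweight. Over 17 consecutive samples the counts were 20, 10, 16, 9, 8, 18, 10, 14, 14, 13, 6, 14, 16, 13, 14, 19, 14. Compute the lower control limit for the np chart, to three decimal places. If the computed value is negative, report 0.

p̄ = Σdᵢ / (k·n) = 228 / (17 × 80) = 0.16765
LCL = np̄ − 3·√(np̄(1−p̄)) = 13.4118 − 3 × 3.3412 = 3.3883

3.388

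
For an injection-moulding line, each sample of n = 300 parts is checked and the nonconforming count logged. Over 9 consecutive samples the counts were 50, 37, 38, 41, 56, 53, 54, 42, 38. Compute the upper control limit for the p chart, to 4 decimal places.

p̄ = Σdᵢ / (k·n) = 409 / (9 × 300) = 0.15148
UCL = p̄ + 3·√(p̄(1−p̄)/n) = 0.15148 + 3 × √(0.15148×0.84852/300) = 0.15148 + 3 × 0.02070 = 0.21358

0.2136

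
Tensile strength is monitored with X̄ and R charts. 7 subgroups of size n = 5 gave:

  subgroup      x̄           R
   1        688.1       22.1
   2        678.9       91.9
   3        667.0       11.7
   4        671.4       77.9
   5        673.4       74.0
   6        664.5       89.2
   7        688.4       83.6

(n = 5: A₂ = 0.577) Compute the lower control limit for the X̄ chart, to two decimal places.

X̄̄ = (688.1 + 678.9 + 667.0 + 671.4 + 673.4 + 664.5 + 688.4) / 7 = 4731.7000 / 7 = 675.9571
R̄ = (22.1 + 91.9 + 11.7 + 77.9 + 74.0 + 89.2 + 83.6) / 7 = 450.4000 / 7 = 64.3429
LCL = X̄̄ − A₂·R̄ = 675.9571 − 0.577 × 64.3429 = 638.8313

638.83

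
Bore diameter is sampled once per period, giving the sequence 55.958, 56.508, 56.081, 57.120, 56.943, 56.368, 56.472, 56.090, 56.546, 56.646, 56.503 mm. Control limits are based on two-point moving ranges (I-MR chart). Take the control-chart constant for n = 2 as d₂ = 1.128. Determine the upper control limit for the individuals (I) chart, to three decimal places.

57.527

X̄ = (55.958 + 56.508 + 56.081 + 57.120 + 56.943 + 56.368 + 56.472 + 56.090 + 56.546 + 56.646 + 56.503) / 11 = 56.4759
Moving ranges: 0.550, 0.427, 1.039, 0.177, 0.575, 0.104, 0.382, 0.456, 0.100, 0.143; M̄R̄ = 3.9530 / 10 = 0.3953
UCL = X̄ + 3·M̄R̄/d₂ = 56.4759 + 3 × 0.3953 / 1.128 = 57.5272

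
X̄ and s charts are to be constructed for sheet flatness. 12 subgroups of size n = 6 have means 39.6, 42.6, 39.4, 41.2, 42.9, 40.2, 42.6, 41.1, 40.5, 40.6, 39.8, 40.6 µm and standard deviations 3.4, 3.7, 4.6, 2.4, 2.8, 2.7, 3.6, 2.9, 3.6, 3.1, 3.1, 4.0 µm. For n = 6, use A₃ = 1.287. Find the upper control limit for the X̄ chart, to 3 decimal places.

45.204

X̄̄ = (39.6 + 42.6 + 39.4 + 41.2 + 42.9 + 40.2 + 42.6 + 41.1 + 40.5 + 40.6 + 39.8 + 40.6) / 12 = 40.9250
s̄ = (3.4 + 3.7 + 4.6 + 2.4 + 2.8 + 2.7 + 3.6 + 2.9 + 3.6 + 3.1 + 3.1 + 4.0) / 12 = 3.3250
UCL = X̄̄ + A₃·s̄ = 40.9250 + 1.287 × 3.3250 = 45.2043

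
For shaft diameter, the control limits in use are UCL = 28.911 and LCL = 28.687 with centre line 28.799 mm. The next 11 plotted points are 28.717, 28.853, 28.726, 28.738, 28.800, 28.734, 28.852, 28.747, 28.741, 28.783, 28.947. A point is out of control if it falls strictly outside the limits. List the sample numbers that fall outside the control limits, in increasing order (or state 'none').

Compare each point to [28.687, 28.911]: sample 11 = 28.947 > UCL.

11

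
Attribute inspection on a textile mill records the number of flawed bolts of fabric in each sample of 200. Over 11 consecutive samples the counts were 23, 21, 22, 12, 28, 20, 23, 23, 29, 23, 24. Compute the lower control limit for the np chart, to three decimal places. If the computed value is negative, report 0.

9.128

p̄ = Σdᵢ / (k·n) = 248 / (11 × 200) = 0.11273
LCL = np̄ − 3·√(np̄(1−p̄)) = 22.5455 − 3 × 4.4726 = 9.1277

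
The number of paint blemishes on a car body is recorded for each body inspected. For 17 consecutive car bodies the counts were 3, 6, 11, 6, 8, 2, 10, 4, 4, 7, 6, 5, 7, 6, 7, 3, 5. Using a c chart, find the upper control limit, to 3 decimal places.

c̄ = (3 + 6 + 11 + 6 + 8 + 2 + 10 + 4 + 4 + 7 + 6 + 5 + 7 + 6 + 7 + 3 + 5) / 17 = 100 / 17 = 5.8824
UCL = c̄ + 3√c̄ = 5.8824 + 3 × √5.8824 = 5.8824 + 3 × 2.4254 = 13.1584

13.158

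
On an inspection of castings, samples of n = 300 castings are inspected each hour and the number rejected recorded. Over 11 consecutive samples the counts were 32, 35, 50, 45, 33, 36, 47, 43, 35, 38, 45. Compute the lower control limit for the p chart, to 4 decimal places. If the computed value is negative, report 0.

0.0742

p̄ = Σdᵢ / (k·n) = 439 / (11 × 300) = 0.13303
LCL = p̄ − 3·√(p̄(1−p̄)/n) = 0.13303 − 3 × 0.01961 = 0.07421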